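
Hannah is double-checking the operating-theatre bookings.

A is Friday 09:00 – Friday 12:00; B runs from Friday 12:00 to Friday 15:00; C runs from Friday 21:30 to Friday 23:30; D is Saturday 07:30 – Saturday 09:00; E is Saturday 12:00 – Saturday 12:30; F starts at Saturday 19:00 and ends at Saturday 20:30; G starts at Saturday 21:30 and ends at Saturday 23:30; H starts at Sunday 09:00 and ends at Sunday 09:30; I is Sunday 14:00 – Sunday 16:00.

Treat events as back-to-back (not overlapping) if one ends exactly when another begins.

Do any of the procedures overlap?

Two intervals overlap when each starts before the other ends.
Sorted by start: A, B, C, D, E, F, G, H, I.
B starts exactly when A ends (back-to-back, no overlap), so A has no further overlaps.
C starts after B ends, so B has no further overlaps.
D starts after C ends, so C has no further overlaps.
E starts after D ends, so D has no further overlaps.
F starts after E ends, so E has no further overlaps.
G starts after F ends, so F has no further overlaps.
H starts after G ends, so G has no further overlaps.
I starts after H ends.
Every pair is clear; the schedule has no overlaps.

No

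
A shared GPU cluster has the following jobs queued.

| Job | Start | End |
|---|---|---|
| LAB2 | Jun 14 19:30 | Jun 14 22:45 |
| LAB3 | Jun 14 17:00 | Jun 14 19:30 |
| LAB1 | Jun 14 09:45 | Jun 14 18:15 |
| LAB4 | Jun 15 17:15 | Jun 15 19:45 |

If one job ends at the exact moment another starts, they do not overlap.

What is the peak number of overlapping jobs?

2

Sweep the timeline, counting +1 at each start and −1 at each end (ends before starts at a tie):
Jun 14 09:45 start LAB1 → 1
Jun 14 17:00 start LAB3 → 2
Jun 14 18:15 end LAB1 → 1
Jun 14 19:30 end LAB3 → 0
Jun 14 19:30 start LAB2 → 1
Jun 14 22:45 end LAB2 → 0
Jun 15 17:15 start LAB4 → 1
Jun 15 19:45 end LAB4 → 0
Peak is 2, at Jun 14 17:00 (LAB1, LAB3).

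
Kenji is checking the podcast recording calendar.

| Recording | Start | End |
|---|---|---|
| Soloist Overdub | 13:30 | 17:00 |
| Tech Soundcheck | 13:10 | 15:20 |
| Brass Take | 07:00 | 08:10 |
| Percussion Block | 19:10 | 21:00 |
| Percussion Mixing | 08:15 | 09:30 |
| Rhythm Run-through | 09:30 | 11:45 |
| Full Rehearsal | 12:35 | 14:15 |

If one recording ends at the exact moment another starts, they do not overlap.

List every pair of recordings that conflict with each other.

Sorted by start: Brass Take, Percussion Mixing, Rhythm Run-through, Full Rehearsal, Tech Soundcheck, Soloist Overdub, Percussion Block.
Percussion Mixing starts after Brass Take ends, so nothing later overlaps Brass Take either.
Rhythm Run-through starts exactly when Percussion Mixing ends (back-to-back, no overlap), so nothing later overlaps Percussion Mixing either.
Full Rehearsal starts after Rhythm Run-through ends, so nothing later overlaps Rhythm Run-through either.
Tech Soundcheck starts before Full Rehearsal ends → Full Rehearsal and Tech Soundcheck overlap.
Soloist Overdub starts before Full Rehearsal ends → Full Rehearsal and Soloist Overdub overlap.
Percussion Block starts after Full Rehearsal ends.
Soloist Overdub starts before Tech Soundcheck ends → Tech Soundcheck and Soloist Overdub overlap.
Percussion Block starts after Tech Soundcheck ends.
Percussion Block starts after Soloist Overdub ends.

Full Rehearsal & Soloist Overdub, Full Rehearsal & Tech Soundcheck, Soloist Overdub & Tech Soundcheck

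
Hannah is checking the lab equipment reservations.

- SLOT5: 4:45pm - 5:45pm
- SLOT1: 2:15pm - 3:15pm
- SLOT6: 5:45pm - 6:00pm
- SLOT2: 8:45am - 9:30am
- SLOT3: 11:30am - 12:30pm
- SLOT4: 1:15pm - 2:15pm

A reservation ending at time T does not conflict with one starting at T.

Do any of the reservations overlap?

No

Sorted by start: SLOT2, SLOT3, SLOT4, SLOT1, SLOT5, SLOT6.
SLOT3 starts after SLOT2 ends, so SLOT2 has no further overlaps.
SLOT4 starts after SLOT3 ends, so SLOT3 has no further overlaps.
SLOT1 starts exactly when SLOT4 ends (back-to-back, no overlap), so SLOT4 has no further overlaps.
SLOT5 starts after SLOT1 ends, so SLOT1 has no further overlaps.
SLOT6 starts exactly when SLOT5 ends (back-to-back, no overlap).
Every pair is clear; the schedule has no overlaps.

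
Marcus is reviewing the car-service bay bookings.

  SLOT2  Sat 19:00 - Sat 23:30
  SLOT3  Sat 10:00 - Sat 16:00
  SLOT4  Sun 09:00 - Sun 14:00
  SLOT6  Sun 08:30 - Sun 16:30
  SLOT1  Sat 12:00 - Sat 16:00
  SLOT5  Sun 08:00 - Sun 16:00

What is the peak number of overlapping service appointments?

Sort all start/end points and keep a running count:
Sat 10:00 start SLOT3 → 1
Sat 12:00 start SLOT1 → 2
Sat 16:00 end SLOT1 → 1
Sat 16:00 end SLOT3 → 0
Sat 19:00 start SLOT2 → 1
Sat 23:30 end SLOT2 → 0
Sun 08:00 start SLOT5 → 1
Sun 08:30 start SLOT6 → 2
Sun 09:00 start SLOT4 → 3
Sun 14:00 end SLOT4 → 2
Sun 16:00 end SLOT5 → 1
Sun 16:30 end SLOT6 → 0
Peak is 3, at Sun 09:00 (SLOT4, SLOT5, SLOT6).

3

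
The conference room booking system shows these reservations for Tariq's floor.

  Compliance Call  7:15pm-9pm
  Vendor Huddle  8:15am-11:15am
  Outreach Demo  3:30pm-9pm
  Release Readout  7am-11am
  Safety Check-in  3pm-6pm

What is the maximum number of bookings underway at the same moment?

2

Sweep the timeline, counting +1 at each start and −1 at each end (ends before starts at a tie):
7am start Release Readout → 1
8:15am start Vendor Huddle → 2
11am end Release Readout → 1
11:15am end Vendor Huddle → 0
3pm start Safety Check-in → 1
3:30pm start Outreach Demo → 2
6pm end Safety Check-in → 1
7:15pm start Compliance Call → 2
9pm end Compliance Call → 1
9pm end Outreach Demo → 0
Peak is 2, at 8:15am (Release Readout, Vendor Huddle).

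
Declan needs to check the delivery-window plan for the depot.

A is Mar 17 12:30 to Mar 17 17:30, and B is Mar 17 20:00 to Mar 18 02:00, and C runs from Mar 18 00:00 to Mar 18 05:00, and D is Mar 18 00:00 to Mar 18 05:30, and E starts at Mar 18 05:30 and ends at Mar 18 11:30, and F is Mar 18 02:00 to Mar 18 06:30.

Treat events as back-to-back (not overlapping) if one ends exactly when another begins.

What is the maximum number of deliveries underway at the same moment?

Sort all start/end points and keep a running count:
Mar 17 12:30 start A → 1
Mar 17 17:30 end A → 0
Mar 17 20:00 start B → 1
Mar 18 00:00 start C → 2
Mar 18 00:00 start D → 3
Mar 18 02:00 end B → 2
Mar 18 02:00 start F → 3
Mar 18 05:00 end C → 2
Mar 18 05:30 end D → 1
Mar 18 05:30 start E → 2
Mar 18 06:30 end F → 1
Mar 18 11:30 end E → 0
Peak is 3, at Mar 18 00:00 (B, C, D).

3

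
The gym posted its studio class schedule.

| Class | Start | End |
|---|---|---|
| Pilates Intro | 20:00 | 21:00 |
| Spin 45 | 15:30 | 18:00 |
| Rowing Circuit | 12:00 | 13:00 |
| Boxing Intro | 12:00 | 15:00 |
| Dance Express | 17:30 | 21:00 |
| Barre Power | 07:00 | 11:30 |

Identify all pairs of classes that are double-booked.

Boxing Intro & Rowing Circuit, Dance Express & Pilates Intro, Dance Express & Spin 45

Sorted by start: Barre Power, Rowing Circuit, Boxing Intro, Spin 45, Dance Express, Pilates Intro.
Rowing Circuit starts after Barre Power ends — done with Barre Power.
Boxing Intro starts before Rowing Circuit ends → Rowing Circuit and Boxing Intro overlap.
Spin 45 starts after Rowing Circuit ends — done with Rowing Circuit.
Spin 45 starts after Boxing Intro ends — done with Boxing Intro.
Dance Express starts before Spin 45 ends → Spin 45 and Dance Express overlap.
Pilates Intro starts after Spin 45 ends.
Pilates Intro starts before Dance Express ends → Dance Express and Pilates Intro overlap.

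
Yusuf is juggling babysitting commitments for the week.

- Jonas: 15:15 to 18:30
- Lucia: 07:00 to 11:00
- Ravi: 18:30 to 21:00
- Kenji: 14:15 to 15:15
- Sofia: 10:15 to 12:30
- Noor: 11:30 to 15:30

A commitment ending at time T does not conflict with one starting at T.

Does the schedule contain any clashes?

Yes

Check each pair: they overlap iff neither finishes before the other starts.
Sorted by start: Lucia, Sofia, Noor, Kenji, Jonas, Ravi.
Sofia starts before Lucia ends → Lucia and Sofia overlap.
That's a conflict, so the schedule is not conflict-free.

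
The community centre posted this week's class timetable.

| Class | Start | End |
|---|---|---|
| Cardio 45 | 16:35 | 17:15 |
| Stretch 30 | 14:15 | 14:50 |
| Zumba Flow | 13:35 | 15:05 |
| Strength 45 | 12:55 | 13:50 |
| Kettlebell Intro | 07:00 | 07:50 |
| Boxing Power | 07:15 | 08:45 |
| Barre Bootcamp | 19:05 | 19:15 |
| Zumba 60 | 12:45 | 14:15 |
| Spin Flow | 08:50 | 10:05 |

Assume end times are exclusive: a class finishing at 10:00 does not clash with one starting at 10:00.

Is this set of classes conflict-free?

No

Sorted by start: Kettlebell Intro, Boxing Power, Spin Flow, Zumba 60, Strength 45, Zumba Flow, Stretch 30, Cardio 45, Barre Bootcamp.
Boxing Power starts before Kettlebell Intro ends → Kettlebell Intro and Boxing Power overlap.
That's a conflict, so the schedule is not conflict-free.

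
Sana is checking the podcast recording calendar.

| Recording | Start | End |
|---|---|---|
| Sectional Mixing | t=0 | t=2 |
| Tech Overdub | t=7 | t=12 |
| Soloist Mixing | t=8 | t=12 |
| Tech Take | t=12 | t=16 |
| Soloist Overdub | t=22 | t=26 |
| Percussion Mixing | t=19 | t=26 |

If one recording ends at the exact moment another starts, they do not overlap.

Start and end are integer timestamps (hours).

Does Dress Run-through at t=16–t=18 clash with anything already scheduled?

Sectional Mixing: ends t=2 at or before Dress Run-through starts t=16 → clear.
Tech Overdub: ends t=12 at or before Dress Run-through starts t=16 → clear.
Soloist Mixing: ends t=12 at or before Dress Run-through starts t=16 → clear.
Tech Take: ends t=16 at or before Dress Run-through starts t=16 → clear.
Percussion Mixing: starts t=19 at or after Dress Run-through ends t=18 → clear.
Soloist Overdub: starts t=22 at or after Dress Run-through ends t=18 → clear.

No — it doesn't clash with anything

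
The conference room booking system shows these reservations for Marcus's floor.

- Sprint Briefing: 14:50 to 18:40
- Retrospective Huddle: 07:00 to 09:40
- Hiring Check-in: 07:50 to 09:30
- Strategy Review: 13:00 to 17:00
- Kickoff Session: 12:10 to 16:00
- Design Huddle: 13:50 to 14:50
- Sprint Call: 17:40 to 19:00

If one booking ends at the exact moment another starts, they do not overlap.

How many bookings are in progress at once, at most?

Walk through starts and ends in time order (an end at T is processed before a start at T):
07:00 start Retrospective Huddle → 1
07:50 start Hiring Check-in → 2
09:30 end Hiring Check-in → 1
09:40 end Retrospective Huddle → 0
12:10 start Kickoff Session → 1
13:00 start Strategy Review → 2
13:50 start Design Huddle → 3
14:50 end Design Huddle → 2
14:50 start Sprint Briefing → 3
16:00 end Kickoff Session → 2
17:00 end Strategy Review → 1
17:40 start Sprint Call → 2
18:40 end Sprint Briefing → 1
19:00 end Sprint Call → 0
Peak is 3, at 13:50 (Design Huddle, Kickoff Session, Strategy Review).

3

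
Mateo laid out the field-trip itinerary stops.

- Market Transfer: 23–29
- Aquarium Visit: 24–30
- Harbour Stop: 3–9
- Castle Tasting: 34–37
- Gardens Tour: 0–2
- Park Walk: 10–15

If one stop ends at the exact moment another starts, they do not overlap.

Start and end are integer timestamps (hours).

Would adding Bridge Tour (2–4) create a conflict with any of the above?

Gardens Tour: ends 2 at or before Bridge Tour starts 2 → clear.
Harbour Stop: starts 3 before Bridge Tour ends 4, and ends 9 after Bridge Tour starts 2 → overlap.
Park Walk: starts 10 at or after Bridge Tour ends 4 → clear.
Market Transfer: starts 23 at or after Bridge Tour ends 4 → clear.
Aquarium Visit: starts 24 at or after Bridge Tour ends 4 → clear.
Castle Tasting: starts 34 at or after Bridge Tour ends 4 → clear.
Bridge Tour overlaps Harbour Stop.

Yes — it overlaps Harbour Stop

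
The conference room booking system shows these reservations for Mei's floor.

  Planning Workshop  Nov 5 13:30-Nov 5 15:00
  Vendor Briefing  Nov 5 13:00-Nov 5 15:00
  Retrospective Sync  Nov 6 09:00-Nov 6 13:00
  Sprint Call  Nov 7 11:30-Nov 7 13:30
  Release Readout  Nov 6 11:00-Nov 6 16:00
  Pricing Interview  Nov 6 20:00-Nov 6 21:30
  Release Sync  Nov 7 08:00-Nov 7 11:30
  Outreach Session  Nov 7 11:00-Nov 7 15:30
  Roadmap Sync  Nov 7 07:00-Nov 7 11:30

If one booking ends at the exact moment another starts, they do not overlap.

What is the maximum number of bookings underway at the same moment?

3

Sweep the timeline, counting +1 at each start and −1 at each end (ends before starts at a tie):
Nov 5 13:00 start Vendor Briefing → 1
Nov 5 13:30 start Planning Workshop → 2
Nov 5 15:00 end Planning Workshop → 1
Nov 5 15:00 end Vendor Briefing → 0
Nov 6 09:00 start Retrospective Sync → 1
Nov 6 11:00 start Release Readout → 2
Nov 6 13:00 end Retrospective Sync → 1
Nov 6 16:00 end Release Readout → 0
Nov 6 20:00 start Pricing Interview → 1
Nov 6 21:30 end Pricing Interview → 0
Nov 7 07:00 start Roadmap Sync → 1
Nov 7 08:00 start Release Sync → 2
Nov 7 11:00 start Outreach Session → 3
Nov 7 11:30 end Release Sync → 2
Nov 7 11:30 end Roadmap Sync → 1
Nov 7 11:30 start Sprint Call → 2
Nov 7 13:30 end Sprint Call → 1
Nov 7 15:30 end Outreach Session → 0
Peak is 3, at Nov 7 11:00 (Outreach Session, Release Sync, Roadmap Sync).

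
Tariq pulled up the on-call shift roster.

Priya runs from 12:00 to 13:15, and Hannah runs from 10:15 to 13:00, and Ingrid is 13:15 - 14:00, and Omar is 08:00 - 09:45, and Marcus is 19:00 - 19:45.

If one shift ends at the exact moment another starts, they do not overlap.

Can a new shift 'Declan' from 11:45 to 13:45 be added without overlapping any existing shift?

Omar: ends 09:45 at or before Declan starts 11:45 → clear.
Hannah: starts 10:15 before Declan ends 13:45, and ends 13:00 after Declan starts 11:45 → overlap.
Priya: starts 12:00 before Declan ends 13:45, and ends 13:15 after Declan starts 11:45 → overlap.
Ingrid: starts 13:15 before Declan ends 13:45, and ends 14:00 after Declan starts 11:45 → overlap.
Marcus: starts 19:00 at or after Declan ends 13:45 → clear.
Declan overlaps Hannah, Priya, Ingrid.

No — it overlaps Hannah, Ingrid, Priya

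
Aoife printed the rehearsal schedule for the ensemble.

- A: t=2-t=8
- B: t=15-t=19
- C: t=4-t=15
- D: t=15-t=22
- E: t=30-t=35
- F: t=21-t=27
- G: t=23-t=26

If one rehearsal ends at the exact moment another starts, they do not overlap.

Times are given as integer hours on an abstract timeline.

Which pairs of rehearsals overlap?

A & C, B & D, D & F, F & G

Sorted by start: A, C, B, D, F, G, E.
C starts before A ends → A and C overlap.
B starts after A ends — done with A.
B starts exactly when C ends (back-to-back, no overlap) — done with C.
D starts before B ends → B and D overlap.
F starts after B ends — done with B.
F starts before D ends → D and F overlap.
G starts after D ends — done with D.
G starts before F ends → F and G overlap.
E starts after F ends.
E starts after G ends.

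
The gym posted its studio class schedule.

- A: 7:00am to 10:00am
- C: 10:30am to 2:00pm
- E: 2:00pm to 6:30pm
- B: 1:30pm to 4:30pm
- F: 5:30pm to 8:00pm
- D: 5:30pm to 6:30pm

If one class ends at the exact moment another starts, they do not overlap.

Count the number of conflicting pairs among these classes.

Sorted by start: A, C, B, E, D, F.
C starts after A ends — done with A.
B starts before C ends → C and B overlap.
E starts exactly when C ends (back-to-back, no overlap) — done with C.
E starts before B ends → B and E overlap.
D starts after B ends — done with B.
D starts before E ends → E and D overlap.
F starts before E ends → E and F overlap.
F starts before D ends → D and F overlap.
Overlapping pairs: B & C, B & E, D & E, D & F, E & F — 5 in total.

5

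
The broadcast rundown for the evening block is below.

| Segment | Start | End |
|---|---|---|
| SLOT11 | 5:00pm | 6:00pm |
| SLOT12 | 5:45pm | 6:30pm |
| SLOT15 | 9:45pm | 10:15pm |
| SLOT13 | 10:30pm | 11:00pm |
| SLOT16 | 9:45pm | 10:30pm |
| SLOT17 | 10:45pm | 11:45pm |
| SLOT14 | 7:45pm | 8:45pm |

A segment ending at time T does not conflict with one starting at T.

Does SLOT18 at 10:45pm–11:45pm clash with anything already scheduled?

SLOT11: ends 6:00pm at or before SLOT18 starts 10:45pm → clear.
SLOT12: ends 6:30pm at or before SLOT18 starts 10:45pm → clear.
SLOT14: ends 8:45pm at or before SLOT18 starts 10:45pm → clear.
SLOT15: ends 10:15pm at or before SLOT18 starts 10:45pm → clear.
SLOT16: ends 10:30pm at or before SLOT18 starts 10:45pm → clear.
SLOT13: starts 10:30pm before SLOT18 ends 11:45pm, and ends 11:00pm after SLOT18 starts 10:45pm → overlap.
SLOT17: starts 10:45pm before SLOT18 ends 11:45pm, and ends 11:45pm after SLOT18 starts 10:45pm → overlap.
SLOT18 overlaps SLOT13, SLOT17.

Yes — it overlaps SLOT13, SLOT17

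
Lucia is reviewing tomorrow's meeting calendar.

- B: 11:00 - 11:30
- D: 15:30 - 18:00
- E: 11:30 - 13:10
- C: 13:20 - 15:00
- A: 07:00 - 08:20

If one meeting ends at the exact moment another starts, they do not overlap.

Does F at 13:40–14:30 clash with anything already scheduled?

Yes — it overlaps C

A: ends 08:20 at or before F starts 13:40 → clear.
B: ends 11:30 at or before F starts 13:40 → clear.
E: ends 13:10 at or before F starts 13:40 → clear.
C: starts 13:20 before F ends 14:30, and ends 15:00 after F starts 13:40 → overlap.
D: starts 15:30 at or after F ends 14:30 → clear.
F overlaps C.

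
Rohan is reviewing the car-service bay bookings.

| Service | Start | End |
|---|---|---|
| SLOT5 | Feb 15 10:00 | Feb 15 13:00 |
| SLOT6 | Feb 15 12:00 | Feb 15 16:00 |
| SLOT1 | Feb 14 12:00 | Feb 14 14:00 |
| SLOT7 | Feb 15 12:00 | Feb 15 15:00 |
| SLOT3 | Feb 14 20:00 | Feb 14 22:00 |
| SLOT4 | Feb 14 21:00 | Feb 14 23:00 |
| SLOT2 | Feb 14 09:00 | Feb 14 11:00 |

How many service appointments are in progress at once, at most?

Sort all start/end points and keep a running count:
Feb 14 09:00 start SLOT2 → 1
Feb 14 11:00 end SLOT2 → 0
Feb 14 12:00 start SLOT1 → 1
Feb 14 14:00 end SLOT1 → 0
Feb 14 20:00 start SLOT3 → 1
Feb 14 21:00 start SLOT4 → 2
Feb 14 22:00 end SLOT3 → 1
Feb 14 23:00 end SLOT4 → 0
Feb 15 10:00 start SLOT5 → 1
Feb 15 12:00 start SLOT6 → 2
Feb 15 12:00 start SLOT7 → 3
Feb 15 13:00 end SLOT5 → 2
Feb 15 15:00 end SLOT7 → 1
Feb 15 16:00 end SLOT6 → 0
Peak is 3, at Feb 15 12:00 (SLOT5, SLOT6, SLOT7).

3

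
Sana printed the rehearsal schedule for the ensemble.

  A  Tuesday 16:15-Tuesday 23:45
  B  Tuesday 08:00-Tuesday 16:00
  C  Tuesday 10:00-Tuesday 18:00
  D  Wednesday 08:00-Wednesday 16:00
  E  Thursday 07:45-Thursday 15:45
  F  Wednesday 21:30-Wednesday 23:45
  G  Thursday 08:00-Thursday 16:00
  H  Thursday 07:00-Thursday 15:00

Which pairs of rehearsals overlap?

A & C, B & C, E & G, E & H, G & H

Sorted by start: B, C, A, D, F, H, E, G.
C starts before B ends → B and C overlap.
A starts after B ends, so nothing later overlaps B either.
A starts before C ends → C and A overlap.
D starts after C ends, so nothing later overlaps C either.
D starts after A ends, so nothing later overlaps A either.
F starts after D ends, so nothing later overlaps D either.
H starts after F ends, so nothing later overlaps F either.
E starts before H ends → H and E overlap.
G starts before H ends → H and G overlap.
G starts before E ends → E and G overlap.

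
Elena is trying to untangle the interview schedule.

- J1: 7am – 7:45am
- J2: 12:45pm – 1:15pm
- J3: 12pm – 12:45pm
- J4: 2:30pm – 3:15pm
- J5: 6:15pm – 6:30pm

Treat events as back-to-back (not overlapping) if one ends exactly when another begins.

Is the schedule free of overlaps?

Yes

Sorted by start: J1, J3, J2, J4, J5.
J3 starts after J1 ends, so nothing later overlaps J1 either.
J2 starts exactly when J3 ends (back-to-back, no overlap), so nothing later overlaps J3 either.
J4 starts after J2 ends, so nothing later overlaps J2 either.
J5 starts after J4 ends.
Every pair is clear; the schedule has no overlaps.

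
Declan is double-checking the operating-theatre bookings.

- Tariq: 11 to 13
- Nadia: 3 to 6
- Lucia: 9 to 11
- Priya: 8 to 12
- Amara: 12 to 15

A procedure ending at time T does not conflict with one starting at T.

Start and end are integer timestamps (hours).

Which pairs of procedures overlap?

Amara & Tariq, Lucia & Priya, Priya & Tariq

Two intervals overlap when each starts before the other ends.
Sorted by start: Nadia, Priya, Lucia, Tariq, Amara.
Priya starts after Nadia ends; Nadia is clear from here.
Lucia starts before Priya ends → Priya and Lucia overlap.
Tariq starts before Priya ends → Priya and Tariq overlap.
Amara starts exactly when Priya ends (back-to-back, no overlap).
Tariq starts exactly when Lucia ends (back-to-back, no overlap); Lucia is clear from here.
Amara starts before Tariq ends → Tariq and Amara overlap.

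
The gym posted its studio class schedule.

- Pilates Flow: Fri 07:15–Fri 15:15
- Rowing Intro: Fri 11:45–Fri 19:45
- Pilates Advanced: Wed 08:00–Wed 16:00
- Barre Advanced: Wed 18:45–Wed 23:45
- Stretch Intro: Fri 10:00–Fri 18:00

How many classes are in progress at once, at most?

Walk through starts and ends in time order (an end at T is processed before a start at T):
Wed 08:00 start Pilates Advanced → 1
Wed 16:00 end Pilates Advanced → 0
Wed 18:45 start Barre Advanced → 1
Wed 23:45 end Barre Advanced → 0
Fri 07:15 start Pilates Flow → 1
Fri 10:00 start Stretch Intro → 2
Fri 11:45 start Rowing Intro → 3
Fri 15:15 end Pilates Flow → 2
Fri 18:00 end Stretch Intro → 1
Fri 19:45 end Rowing Intro → 0
Peak is 3, at Fri 11:45 (Pilates Flow, Rowing Intro, Stretch Intro).

3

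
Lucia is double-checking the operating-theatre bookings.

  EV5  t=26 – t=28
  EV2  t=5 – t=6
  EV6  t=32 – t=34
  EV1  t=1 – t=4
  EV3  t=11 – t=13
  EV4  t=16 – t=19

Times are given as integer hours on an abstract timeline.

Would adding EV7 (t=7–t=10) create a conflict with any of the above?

EV1: ends t=4 at or before EV7 starts t=7 → clear.
EV2: ends t=6 at or before EV7 starts t=7 → clear.
EV3: starts t=11 at or after EV7 ends t=10 → clear.
EV4: starts t=16 at or after EV7 ends t=10 → clear.
EV5: starts t=26 at or after EV7 ends t=10 → clear.
EV6: starts t=32 at or after EV7 ends t=10 → clear.

No — it doesn't clash with anything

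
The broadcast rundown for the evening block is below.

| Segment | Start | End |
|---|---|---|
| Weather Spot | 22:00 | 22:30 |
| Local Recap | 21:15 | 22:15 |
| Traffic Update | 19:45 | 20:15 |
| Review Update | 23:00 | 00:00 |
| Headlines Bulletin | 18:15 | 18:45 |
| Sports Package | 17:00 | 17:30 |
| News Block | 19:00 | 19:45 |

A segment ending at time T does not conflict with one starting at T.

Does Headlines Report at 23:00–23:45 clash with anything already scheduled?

Yes — it overlaps Review Update

Sports Package: ends 17:30 at or before Headlines Report starts 23:00 → clear.
Headlines Bulletin: ends 18:45 at or before Headlines Report starts 23:00 → clear.
News Block: ends 19:45 at or before Headlines Report starts 23:00 → clear.
Traffic Update: ends 20:15 at or before Headlines Report starts 23:00 → clear.
Local Recap: ends 22:15 at or before Headlines Report starts 23:00 → clear.
Weather Spot: ends 22:30 at or before Headlines Report starts 23:00 → clear.
Review Update: starts 23:00 before Headlines Report ends 23:45, and ends 00:00 after Headlines Report starts 23:00 → overlap.
Headlines Report overlaps Review Update.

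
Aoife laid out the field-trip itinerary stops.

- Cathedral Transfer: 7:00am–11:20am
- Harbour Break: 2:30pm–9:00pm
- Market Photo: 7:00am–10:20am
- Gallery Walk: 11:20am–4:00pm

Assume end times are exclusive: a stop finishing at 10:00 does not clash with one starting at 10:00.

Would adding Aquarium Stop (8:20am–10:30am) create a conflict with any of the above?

Yes — it overlaps Cathedral Transfer, Market Photo

Cathedral Transfer: starts 7:00am before Aquarium Stop ends 10:30am, and ends 11:20am after Aquarium Stop starts 8:20am → overlap.
Market Photo: starts 7:00am before Aquarium Stop ends 10:30am, and ends 10:20am after Aquarium Stop starts 8:20am → overlap.
Gallery Walk: starts 11:20am at or after Aquarium Stop ends 10:30am → clear.
Harbour Break: starts 2:30pm at or after Aquarium Stop ends 10:30am → clear.
Aquarium Stop overlaps Cathedral Transfer, Market Photo.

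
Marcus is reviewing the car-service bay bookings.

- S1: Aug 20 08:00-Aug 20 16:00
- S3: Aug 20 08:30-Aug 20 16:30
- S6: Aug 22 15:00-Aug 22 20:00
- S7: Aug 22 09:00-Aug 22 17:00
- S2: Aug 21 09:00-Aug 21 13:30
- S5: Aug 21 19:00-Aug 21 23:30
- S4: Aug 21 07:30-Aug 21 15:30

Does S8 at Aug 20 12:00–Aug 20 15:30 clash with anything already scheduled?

Yes — it overlaps S1, S3

S1: starts Aug 20 08:00 before S8 ends Aug 20 15:30, and ends Aug 20 16:00 after S8 starts Aug 20 12:00 → overlap.
S3: starts Aug 20 08:30 before S8 ends Aug 20 15:30, and ends Aug 20 16:30 after S8 starts Aug 20 12:00 → overlap.
S4: starts Aug 21 07:30 at or after S8 ends Aug 20 15:30 → clear.
S2: starts Aug 21 09:00 at or after S8 ends Aug 20 15:30 → clear.
S5: starts Aug 21 19:00 at or after S8 ends Aug 20 15:30 → clear.
S7: starts Aug 22 09:00 at or after S8 ends Aug 20 15:30 → clear.
S6: starts Aug 22 15:00 at or after S8 ends Aug 20 15:30 → clear.
S8 overlaps S1, S3.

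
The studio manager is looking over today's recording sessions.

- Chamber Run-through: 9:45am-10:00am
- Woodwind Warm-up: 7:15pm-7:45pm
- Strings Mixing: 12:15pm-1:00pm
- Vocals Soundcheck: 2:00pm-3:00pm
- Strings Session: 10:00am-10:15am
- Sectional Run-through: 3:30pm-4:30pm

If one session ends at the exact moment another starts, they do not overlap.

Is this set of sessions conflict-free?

Yes

Sorted by start: Chamber Run-through, Strings Session, Strings Mixing, Vocals Soundcheck, Sectional Run-through, Woodwind Warm-up.
Strings Session starts exactly when Chamber Run-through ends (back-to-back, no overlap) — done with Chamber Run-through.
Strings Mixing starts after Strings Session ends — done with Strings Session.
Vocals Soundcheck starts after Strings Mixing ends — done with Strings Mixing.
Sectional Run-through starts after Vocals Soundcheck ends — done with Vocals Soundcheck.
Woodwind Warm-up starts after Sectional Run-through ends.
Every pair is clear; the schedule has no overlaps.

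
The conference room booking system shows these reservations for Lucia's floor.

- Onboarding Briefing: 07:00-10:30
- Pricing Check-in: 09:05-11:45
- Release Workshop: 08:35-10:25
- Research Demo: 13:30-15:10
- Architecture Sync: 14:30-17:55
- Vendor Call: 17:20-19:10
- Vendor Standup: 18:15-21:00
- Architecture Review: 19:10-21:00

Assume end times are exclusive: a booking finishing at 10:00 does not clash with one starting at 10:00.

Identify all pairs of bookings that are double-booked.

Sorted by start: Onboarding Briefing, Release Workshop, Pricing Check-in, Research Demo, Architecture Sync, Vendor Call, Vendor Standup, Architecture Review.
Release Workshop starts before Onboarding Briefing ends → Onboarding Briefing and Release Workshop overlap.
Pricing Check-in starts before Onboarding Briefing ends → Onboarding Briefing and Pricing Check-in overlap.
Research Demo starts after Onboarding Briefing ends — done with Onboarding Briefing.
Pricing Check-in starts before Release Workshop ends → Release Workshop and Pricing Check-in overlap.
Research Demo starts after Release Workshop ends — done with Release Workshop.
Research Demo starts after Pricing Check-in ends — done with Pricing Check-in.
Architecture Sync starts before Research Demo ends → Research Demo and Architecture Sync overlap.
Vendor Call starts after Research Demo ends — done with Research Demo.
Vendor Call starts before Architecture Sync ends → Architecture Sync and Vendor Call overlap.
Vendor Standup starts after Architecture Sync ends — done with Architecture Sync.
Vendor Standup starts before Vendor Call ends → Vendor Call and Vendor Standup overlap.
Architecture Review starts exactly when Vendor Call ends (back-to-back, no overlap).
Architecture Review starts before Vendor Standup ends → Vendor Standup and Architecture Review overlap.

Architecture Review & Vendor Standup, Architecture Sync & Research Demo, Architecture Sync & Vendor Call, Onboarding Briefing & Pricing Check-in, Onboarding Briefing & Release Workshop, Pricing Check-in & Release Workshop, Vendor Call & Vendor Standup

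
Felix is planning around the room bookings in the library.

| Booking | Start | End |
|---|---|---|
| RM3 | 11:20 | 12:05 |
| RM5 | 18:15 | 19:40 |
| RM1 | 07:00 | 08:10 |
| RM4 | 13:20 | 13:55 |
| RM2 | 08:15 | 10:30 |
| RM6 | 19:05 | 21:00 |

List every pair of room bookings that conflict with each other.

Sorted by start: RM1, RM2, RM3, RM4, RM5, RM6.
RM2 starts after RM1 ends, so nothing later overlaps RM1 either.
RM3 starts after RM2 ends, so nothing later overlaps RM2 either.
RM4 starts after RM3 ends, so nothing later overlaps RM3 either.
RM5 starts after RM4 ends, so nothing later overlaps RM4 either.
RM6 starts before RM5 ends → RM5 and RM6 overlap.

RM5 & RM6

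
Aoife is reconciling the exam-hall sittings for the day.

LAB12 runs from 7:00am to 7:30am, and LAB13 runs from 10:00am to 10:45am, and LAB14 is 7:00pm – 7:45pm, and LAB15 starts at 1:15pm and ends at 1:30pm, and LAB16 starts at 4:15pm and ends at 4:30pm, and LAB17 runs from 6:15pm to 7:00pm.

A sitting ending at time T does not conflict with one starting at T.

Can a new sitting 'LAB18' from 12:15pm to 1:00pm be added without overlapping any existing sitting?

Yes — the slot is free

LAB12: ends 7:30am at or before LAB18 starts 12:15pm → clear.
LAB13: ends 10:45am at or before LAB18 starts 12:15pm → clear.
LAB15: starts 1:15pm at or after LAB18 ends 1:00pm → clear.
LAB16: starts 4:15pm at or after LAB18 ends 1:00pm → clear.
LAB17: starts 6:15pm at or after LAB18 ends 1:00pm → clear.
LAB14: starts 7:00pm at or after LAB18 ends 1:00pm → clear.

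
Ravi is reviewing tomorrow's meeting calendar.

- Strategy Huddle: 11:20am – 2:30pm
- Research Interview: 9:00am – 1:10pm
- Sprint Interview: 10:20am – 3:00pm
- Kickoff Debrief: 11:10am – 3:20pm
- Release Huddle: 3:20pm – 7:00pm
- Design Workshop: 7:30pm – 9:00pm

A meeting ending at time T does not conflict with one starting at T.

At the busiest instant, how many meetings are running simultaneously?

4

Sweep the timeline, counting +1 at each start and −1 at each end (ends before starts at a tie):
9:00am start Research Interview → 1
10:20am start Sprint Interview → 2
11:10am start Kickoff Debrief → 3
11:20am start Strategy Huddle → 4
1:10pm end Research Interview → 3
2:30pm end Strategy Huddle → 2
3:00pm end Sprint Interview → 1
3:20pm end Kickoff Debrief → 0
3:20pm start Release Huddle → 1
7:00pm end Release Huddle → 0
7:30pm start Design Workshop → 1
9:00pm end Design Workshop → 0
Peak is 4, at 11:20am (Kickoff Debrief, Research Interview, Sprint Interview, Strategy Huddle).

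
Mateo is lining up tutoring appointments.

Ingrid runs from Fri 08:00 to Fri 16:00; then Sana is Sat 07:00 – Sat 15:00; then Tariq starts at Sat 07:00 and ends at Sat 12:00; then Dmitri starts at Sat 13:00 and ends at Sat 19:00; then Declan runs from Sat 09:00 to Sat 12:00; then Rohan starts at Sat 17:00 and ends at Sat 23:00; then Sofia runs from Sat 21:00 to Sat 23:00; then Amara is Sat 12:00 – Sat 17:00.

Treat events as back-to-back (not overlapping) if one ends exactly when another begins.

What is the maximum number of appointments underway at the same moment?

3

Sort all start/end points and keep a running count:
Fri 08:00 start Ingrid → 1
Fri 16:00 end Ingrid → 0
Sat 07:00 start Sana → 1
Sat 07:00 start Tariq → 2
Sat 09:00 start Declan → 3
Sat 12:00 end Declan → 2
Sat 12:00 end Tariq → 1
Sat 12:00 start Amara → 2
Sat 13:00 start Dmitri → 3
Sat 15:00 end Sana → 2
Sat 17:00 end Amara → 1
Sat 17:00 start Rohan → 2
Sat 19:00 end Dmitri → 1
Sat 21:00 start Sofia → 2
Sat 23:00 end Rohan → 1
Sat 23:00 end Sofia → 0
Peak is 3, at Sat 09:00 (Declan, Sana, Tariq).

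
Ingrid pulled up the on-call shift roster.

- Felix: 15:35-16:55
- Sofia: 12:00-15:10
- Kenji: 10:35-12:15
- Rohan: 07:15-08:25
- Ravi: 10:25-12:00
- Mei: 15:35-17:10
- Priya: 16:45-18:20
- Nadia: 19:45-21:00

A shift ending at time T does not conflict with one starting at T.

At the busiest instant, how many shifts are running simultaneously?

Sort all start/end points and keep a running count:
07:15 start Rohan → 1
08:25 end Rohan → 0
10:25 start Ravi → 1
10:35 start Kenji → 2
12:00 end Ravi → 1
12:00 start Sofia → 2
12:15 end Kenji → 1
15:10 end Sofia → 0
15:35 start Felix → 1
15:35 start Mei → 2
16:45 start Priya → 3
16:55 end Felix → 2
17:10 end Mei → 1
18:20 end Priya → 0
19:45 start Nadia → 1
21:00 end Nadia → 0
Peak is 3, at 16:45 (Felix, Mei, Priya).

3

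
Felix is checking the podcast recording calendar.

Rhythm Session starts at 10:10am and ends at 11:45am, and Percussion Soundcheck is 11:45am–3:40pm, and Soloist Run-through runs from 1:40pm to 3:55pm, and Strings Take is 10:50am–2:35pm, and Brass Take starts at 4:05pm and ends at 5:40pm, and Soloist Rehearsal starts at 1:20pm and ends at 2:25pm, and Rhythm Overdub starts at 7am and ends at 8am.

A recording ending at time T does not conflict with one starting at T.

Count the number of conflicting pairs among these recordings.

7

Sorted by start: Rhythm Overdub, Rhythm Session, Strings Take, Percussion Soundcheck, Soloist Rehearsal, Soloist Run-through, Brass Take.
Rhythm Session starts after Rhythm Overdub ends — done with Rhythm Overdub.
Strings Take starts before Rhythm Session ends → Rhythm Session and Strings Take overlap.
Percussion Soundcheck starts exactly when Rhythm Session ends (back-to-back, no overlap) — done with Rhythm Session.
Percussion Soundcheck starts before Strings Take ends → Strings Take and Percussion Soundcheck overlap.
Soloist Rehearsal starts before Strings Take ends → Strings Take and Soloist Rehearsal overlap.
Soloist Run-through starts before Strings Take ends → Strings Take and Soloist Run-through overlap.
Brass Take starts after Strings Take ends.
Soloist Rehearsal starts before Percussion Soundcheck ends → Percussion Soundcheck and Soloist Rehearsal overlap.
Soloist Run-through starts before Percussion Soundcheck ends → Percussion Soundcheck and Soloist Run-through overlap.
Brass Take starts after Percussion Soundcheck ends.
Soloist Run-through starts before Soloist Rehearsal ends → Soloist Rehearsal and Soloist Run-through overlap.
Brass Take starts after Soloist Rehearsal ends.
Brass Take starts after Soloist Run-through ends.
Overlapping pairs: Percussion Soundcheck & Soloist Rehearsal, Percussion Soundcheck & Soloist Run-through, Percussion Soundcheck & Strings Take, Rhythm Session & Strings Take, Soloist Rehearsal & Soloist Run-through, Soloist Rehearsal & Strings Take, Soloist Run-through & Strings Take — 7 in total.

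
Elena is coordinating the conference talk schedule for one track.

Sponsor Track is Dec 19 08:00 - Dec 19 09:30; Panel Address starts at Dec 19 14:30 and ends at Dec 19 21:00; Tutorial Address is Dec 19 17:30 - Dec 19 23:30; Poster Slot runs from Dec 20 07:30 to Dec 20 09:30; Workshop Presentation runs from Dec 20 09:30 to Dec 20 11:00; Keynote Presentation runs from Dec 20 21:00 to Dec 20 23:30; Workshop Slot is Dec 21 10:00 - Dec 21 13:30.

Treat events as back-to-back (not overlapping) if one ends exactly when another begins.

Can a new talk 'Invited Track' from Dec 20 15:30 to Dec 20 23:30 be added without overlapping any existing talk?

Sponsor Track: ends Dec 19 09:30 at or before Invited Track starts Dec 20 15:30 → clear.
Panel Address: ends Dec 19 21:00 at or before Invited Track starts Dec 20 15:30 → clear.
Tutorial Address: ends Dec 19 23:30 at or before Invited Track starts Dec 20 15:30 → clear.
Poster Slot: ends Dec 20 09:30 at or before Invited Track starts Dec 20 15:30 → clear.
Workshop Presentation: ends Dec 20 11:00 at or before Invited Track starts Dec 20 15:30 → clear.
Keynote Presentation: starts Dec 20 21:00 before Invited Track ends Dec 20 23:30, and ends Dec 20 23:30 after Invited Track starts Dec 20 15:30 → overlap.
Workshop Slot: starts Dec 21 10:00 at or after Invited Track ends Dec 20 23:30 → clear.
Invited Track overlaps Keynote Presentation.

No — it overlaps Keynote Presentation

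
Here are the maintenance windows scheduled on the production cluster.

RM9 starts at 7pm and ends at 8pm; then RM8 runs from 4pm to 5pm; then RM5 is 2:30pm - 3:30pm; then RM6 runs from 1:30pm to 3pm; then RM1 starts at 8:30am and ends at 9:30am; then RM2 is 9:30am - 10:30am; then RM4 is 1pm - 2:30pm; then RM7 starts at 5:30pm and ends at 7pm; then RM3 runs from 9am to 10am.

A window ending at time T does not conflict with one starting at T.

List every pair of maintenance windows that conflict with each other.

Sorted by start: RM1, RM3, RM2, RM4, RM6, RM5, RM8, RM7, RM9.
RM3 starts before RM1 ends → RM1 and RM3 overlap.
RM2 starts exactly when RM1 ends (back-to-back, no overlap), so nothing later overlaps RM1 either.
RM2 starts before RM3 ends → RM3 and RM2 overlap.
RM4 starts after RM3 ends, so nothing later overlaps RM3 either.
RM4 starts after RM2 ends, so nothing later overlaps RM2 either.
RM6 starts before RM4 ends → RM4 and RM6 overlap.
RM5 starts exactly when RM4 ends (back-to-back, no overlap), so nothing later overlaps RM4 either.
RM5 starts before RM6 ends → RM6 and RM5 overlap.
RM8 starts after RM6 ends, so nothing later overlaps RM6 either.
RM8 starts after RM5 ends, so nothing later overlaps RM5 either.
RM7 starts after RM8 ends, so nothing later overlaps RM8 either.
RM9 starts exactly when RM7 ends (back-to-back, no overlap).

RM1 & RM3, RM2 & RM3, RM4 & RM6, RM5 & RM6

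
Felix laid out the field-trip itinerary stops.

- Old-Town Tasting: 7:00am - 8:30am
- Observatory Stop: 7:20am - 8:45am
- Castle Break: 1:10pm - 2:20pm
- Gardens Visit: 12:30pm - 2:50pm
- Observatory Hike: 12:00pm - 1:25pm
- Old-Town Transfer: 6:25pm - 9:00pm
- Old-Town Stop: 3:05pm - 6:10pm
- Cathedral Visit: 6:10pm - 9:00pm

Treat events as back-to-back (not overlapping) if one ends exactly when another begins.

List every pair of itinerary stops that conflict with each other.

Castle Break & Gardens Visit, Castle Break & Observatory Hike, Cathedral Visit & Old-Town Transfer, Gardens Visit & Observatory Hike, Observatory Stop & Old-Town Tasting

Two intervals overlap when each starts before the other ends.
Sorted by start: Old-Town Tasting, Observatory Stop, Observatory Hike, Gardens Visit, Castle Break, Old-Town Stop, Cathedral Visit, Old-Town Transfer.
Observatory Stop starts before Old-Town Tasting ends → Old-Town Tasting and Observatory Stop overlap.
Observatory Hike starts after Old-Town Tasting ends — done with Old-Town Tasting.
Observatory Hike starts after Observatory Stop ends — done with Observatory Stop.
Gardens Visit starts before Observatory Hike ends → Observatory Hike and Gardens Visit overlap.
Castle Break starts before Observatory Hike ends → Observatory Hike and Castle Break overlap.
Old-Town Stop starts after Observatory Hike ends — done with Observatory Hike.
Castle Break starts before Gardens Visit ends → Gardens Visit and Castle Break overlap.
Old-Town Stop starts after Gardens Visit ends — done with Gardens Visit.
Old-Town Stop starts after Castle Break ends — done with Castle Break.
Cathedral Visit starts exactly when Old-Town Stop ends (back-to-back, no overlap) — done with Old-Town Stop.
Old-Town Transfer starts before Cathedral Visit ends → Cathedral Visit and Old-Town Transfer overlap.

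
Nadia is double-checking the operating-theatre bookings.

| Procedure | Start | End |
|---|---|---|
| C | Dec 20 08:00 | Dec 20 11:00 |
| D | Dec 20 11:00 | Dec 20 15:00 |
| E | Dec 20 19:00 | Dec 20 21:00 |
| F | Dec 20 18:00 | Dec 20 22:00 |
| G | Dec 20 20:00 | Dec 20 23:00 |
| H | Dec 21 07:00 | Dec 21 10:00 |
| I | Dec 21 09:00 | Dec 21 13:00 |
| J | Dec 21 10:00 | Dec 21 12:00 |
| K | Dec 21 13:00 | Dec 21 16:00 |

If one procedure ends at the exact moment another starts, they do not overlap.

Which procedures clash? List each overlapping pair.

Check each pair: they overlap iff neither finishes before the other starts.
Sorted by start: C, D, F, E, G, H, I, J, K.
D starts exactly when C ends (back-to-back, no overlap); C is clear from here.
F starts after D ends; D is clear from here.
E starts before F ends → F and E overlap.
G starts before F ends → F and G overlap.
H starts after F ends; F is clear from here.
G starts before E ends → E and G overlap.
H starts after E ends; E is clear from here.
H starts after G ends; G is clear from here.
I starts before H ends → H and I overlap.
J starts exactly when H ends (back-to-back, no overlap); H is clear from here.
J starts before I ends → I and J overlap.
K starts exactly when I ends (back-to-back, no overlap).
K starts after J ends.

E & F, E & G, F & G, H & I, I & J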